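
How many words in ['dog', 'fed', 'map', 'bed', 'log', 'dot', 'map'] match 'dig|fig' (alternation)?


Alternation 'dig|fig' matches either 'dig' or 'fig'.
Checking each word:
  'dog' -> no
  'fed' -> no
  'map' -> no
  'bed' -> no
  'log' -> no
  'dot' -> no
  'map' -> no
Matches: []
Count: 0

0


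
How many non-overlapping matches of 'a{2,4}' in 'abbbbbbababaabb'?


Pattern 'a{2,4}' matches between 2 and 4 consecutive a's (greedy).
String: 'abbbbbbababaabb'
Finding runs of a's and applying greedy matching:
  Run at pos 0: 'a' (length 1)
  Run at pos 7: 'a' (length 1)
  Run at pos 9: 'a' (length 1)
  Run at pos 11: 'aa' (length 2)
Matches: ['aa']
Count: 1

1


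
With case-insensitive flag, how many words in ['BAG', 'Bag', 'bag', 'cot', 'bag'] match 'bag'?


Case-insensitive matching: compare each word's lowercase form to 'bag'.
  'BAG' -> lower='bag' -> MATCH
  'Bag' -> lower='bag' -> MATCH
  'bag' -> lower='bag' -> MATCH
  'cot' -> lower='cot' -> no
  'bag' -> lower='bag' -> MATCH
Matches: ['BAG', 'Bag', 'bag', 'bag']
Count: 4

4


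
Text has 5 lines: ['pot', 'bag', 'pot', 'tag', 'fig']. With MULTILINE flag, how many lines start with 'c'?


With MULTILINE flag, ^ matches the start of each line.
Lines: ['pot', 'bag', 'pot', 'tag', 'fig']
Checking which lines start with 'c':
  Line 1: 'pot' -> no
  Line 2: 'bag' -> no
  Line 3: 'pot' -> no
  Line 4: 'tag' -> no
  Line 5: 'fig' -> no
Matching lines: []
Count: 0

0


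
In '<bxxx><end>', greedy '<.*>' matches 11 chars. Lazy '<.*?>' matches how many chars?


Greedy '<.*>' tries to match as MUCH as possible.
Lazy '<.*?>' tries to match as LITTLE as possible.

String: '<bxxx><end>'
Greedy '<.*>' starts at first '<' and extends to the LAST '>': '<bxxx><end>' (11 chars)
Lazy '<.*?>' starts at first '<' and stops at the FIRST '>': '<bxxx>' (6 chars)

6


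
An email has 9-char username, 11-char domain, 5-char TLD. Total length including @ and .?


An email address has format: username@domain.tld
Username length: 9
'@' character: 1
Domain length: 11
'.' character: 1
TLD length: 5
Total = 9 + 1 + 11 + 1 + 5 = 27

27


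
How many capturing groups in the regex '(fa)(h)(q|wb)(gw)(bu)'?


To count capturing groups, count each '(' that starts a group.
Pattern: '(fa)(h)(q|wb)(gw)(bu)'
Walking through the pattern:
  Position 0: '(' -> group #1
  Position 4: '(' -> group #2
  Position 7: '(' -> group #3
  Position 13: '(' -> group #4
  Position 17: '(' -> group #5
Total capturing groups: 5

5


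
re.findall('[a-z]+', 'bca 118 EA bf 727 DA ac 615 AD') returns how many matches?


Pattern '[a-z]+' finds one or more lowercase letters.
Text: 'bca 118 EA bf 727 DA ac 615 AD'
Scanning for matches:
  Match 1: 'bca'
  Match 2: 'bf'
  Match 3: 'ac'
Total matches: 3

3


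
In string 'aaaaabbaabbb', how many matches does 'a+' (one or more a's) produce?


Pattern 'a+' matches one or more consecutive a's.
String: 'aaaaabbaabbb'
Scanning for runs of a:
  Match 1: 'aaaaa' (length 5)
  Match 2: 'aa' (length 2)
Total matches: 2

2


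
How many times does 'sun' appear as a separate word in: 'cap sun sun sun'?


Scanning each word for exact match 'sun':
  Word 1: 'cap' -> no
  Word 2: 'sun' -> MATCH
  Word 3: 'sun' -> MATCH
  Word 4: 'sun' -> MATCH
Total matches: 3

3


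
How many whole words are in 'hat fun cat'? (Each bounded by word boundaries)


Word boundaries (\b) mark the start/end of each word.
Text: 'hat fun cat'
Splitting by whitespace:
  Word 1: 'hat'
  Word 2: 'fun'
  Word 3: 'cat'
Total whole words: 3

3


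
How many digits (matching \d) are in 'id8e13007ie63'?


\d matches any digit 0-9.
Scanning 'id8e13007ie63':
  pos 2: '8' -> DIGIT
  pos 4: '1' -> DIGIT
  pos 5: '3' -> DIGIT
  pos 6: '0' -> DIGIT
  pos 7: '0' -> DIGIT
  pos 8: '7' -> DIGIT
  pos 11: '6' -> DIGIT
  pos 12: '3' -> DIGIT
Digits found: ['8', '1', '3', '0', '0', '7', '6', '3']
Total: 8

8


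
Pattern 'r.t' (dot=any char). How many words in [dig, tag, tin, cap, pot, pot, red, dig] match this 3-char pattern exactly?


Pattern 'r.t' means: starts with 'r', any single char, ends with 't'.
Checking each word (must be exactly 3 chars):
  'dig' (len=3): no
  'tag' (len=3): no
  'tin' (len=3): no
  'cap' (len=3): no
  'pot' (len=3): no
  'pot' (len=3): no
  'red' (len=3): no
  'dig' (len=3): no
Matching words: []
Total: 0

0


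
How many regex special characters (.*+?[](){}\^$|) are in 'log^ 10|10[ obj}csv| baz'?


Regex special characters are: . * + ? [ ] ( ) { } \ ^ $ |
Scanning 'log^ 10|10[ obj}csv| baz':
  pos 3: '^' -> SPECIAL
  pos 7: '|' -> SPECIAL
  pos 10: '[' -> SPECIAL
  pos 15: '}' -> SPECIAL
  pos 19: '|' -> SPECIAL
Special chars found: ['^', '|', '[', '}', '|']
Total: 5

5


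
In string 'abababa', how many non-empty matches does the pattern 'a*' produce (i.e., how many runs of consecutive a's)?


Pattern 'a*' matches zero or more a's. We want non-empty runs of consecutive a's.
String: 'abababa'
Walking through the string to find runs of a's:
  Run 1: positions 0-0 -> 'a'
  Run 2: positions 2-2 -> 'a'
  Run 3: positions 4-4 -> 'a'
  Run 4: positions 6-6 -> 'a'
Non-empty runs found: ['a', 'a', 'a', 'a']
Count: 4

4


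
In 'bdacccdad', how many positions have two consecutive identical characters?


Looking for consecutive identical characters in 'bdacccdad':
  pos 0-1: 'b' vs 'd' -> different
  pos 1-2: 'd' vs 'a' -> different
  pos 2-3: 'a' vs 'c' -> different
  pos 3-4: 'c' vs 'c' -> MATCH ('cc')
  pos 4-5: 'c' vs 'c' -> MATCH ('cc')
  pos 5-6: 'c' vs 'd' -> different
  pos 6-7: 'd' vs 'a' -> different
  pos 7-8: 'a' vs 'd' -> different
Consecutive identical pairs: ['cc', 'cc']
Count: 2

2


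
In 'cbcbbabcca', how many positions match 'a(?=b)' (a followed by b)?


Lookahead 'a(?=b)' matches 'a' only when followed by 'b'.
String: 'cbcbbabcca'
Checking each position where char is 'a':
  pos 5: 'a' -> MATCH (next='b')
Matching positions: [5]
Count: 1

1


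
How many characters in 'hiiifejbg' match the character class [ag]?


Character class [ag] matches any of: {a, g}
Scanning string 'hiiifejbg' character by character:
  pos 0: 'h' -> no
  pos 1: 'i' -> no
  pos 2: 'i' -> no
  pos 3: 'i' -> no
  pos 4: 'f' -> no
  pos 5: 'e' -> no
  pos 6: 'j' -> no
  pos 7: 'b' -> no
  pos 8: 'g' -> MATCH
Total matches: 1

1


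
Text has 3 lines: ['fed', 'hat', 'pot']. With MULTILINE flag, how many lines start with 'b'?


With MULTILINE flag, ^ matches the start of each line.
Lines: ['fed', 'hat', 'pot']
Checking which lines start with 'b':
  Line 1: 'fed' -> no
  Line 2: 'hat' -> no
  Line 3: 'pot' -> no
Matching lines: []
Count: 0

0


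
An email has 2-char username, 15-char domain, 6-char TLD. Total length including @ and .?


An email address has format: username@domain.tld
Username length: 2
'@' character: 1
Domain length: 15
'.' character: 1
TLD length: 6
Total = 2 + 1 + 15 + 1 + 6 = 25

25


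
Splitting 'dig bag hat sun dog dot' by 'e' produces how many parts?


Splitting by 'e' breaks the string at each occurrence of the separator.
Text: 'dig bag hat sun dog dot'
Parts after split:
  Part 1: 'dig bag hat sun dog dot'
Total parts: 1

1


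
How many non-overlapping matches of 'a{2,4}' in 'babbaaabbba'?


Pattern 'a{2,4}' matches between 2 and 4 consecutive a's (greedy).
String: 'babbaaabbba'
Finding runs of a's and applying greedy matching:
  Run at pos 1: 'a' (length 1)
  Run at pos 4: 'aaa' (length 3)
  Run at pos 10: 'a' (length 1)
Matches: ['aaa']
Count: 1

1


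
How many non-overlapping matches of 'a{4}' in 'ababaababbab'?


Pattern 'a{4}' matches exactly 4 consecutive a's (greedy, non-overlapping).
String: 'ababaababbab'
Scanning for runs of a's:
  Run at pos 0: 'a' (length 1) -> 0 match(es)
  Run at pos 2: 'a' (length 1) -> 0 match(es)
  Run at pos 4: 'aa' (length 2) -> 0 match(es)
  Run at pos 7: 'a' (length 1) -> 0 match(es)
  Run at pos 10: 'a' (length 1) -> 0 match(es)
Matches found: []
Total: 0

0


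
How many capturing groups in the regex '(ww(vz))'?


To count capturing groups, count each '(' that starts a group.
Pattern: '(ww(vz))'
Walking through the pattern:
  Position 0: '(' -> group #1
  Position 3: '(' -> group #2
Total capturing groups: 2

2


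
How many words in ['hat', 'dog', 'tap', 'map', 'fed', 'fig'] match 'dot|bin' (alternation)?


Alternation 'dot|bin' matches either 'dot' or 'bin'.
Checking each word:
  'hat' -> no
  'dog' -> no
  'tap' -> no
  'map' -> no
  'fed' -> no
  'fig' -> no
Matches: []
Count: 0

0


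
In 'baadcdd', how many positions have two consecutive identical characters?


Looking for consecutive identical characters in 'baadcdd':
  pos 0-1: 'b' vs 'a' -> different
  pos 1-2: 'a' vs 'a' -> MATCH ('aa')
  pos 2-3: 'a' vs 'd' -> different
  pos 3-4: 'd' vs 'c' -> different
  pos 4-5: 'c' vs 'd' -> different
  pos 5-6: 'd' vs 'd' -> MATCH ('dd')
Consecutive identical pairs: ['aa', 'dd']
Count: 2

2


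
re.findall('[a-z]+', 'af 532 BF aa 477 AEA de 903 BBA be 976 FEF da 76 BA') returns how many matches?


Pattern '[a-z]+' finds one or more lowercase letters.
Text: 'af 532 BF aa 477 AEA de 903 BBA be 976 FEF da 76 BA'
Scanning for matches:
  Match 1: 'af'
  Match 2: 'aa'
  Match 3: 'de'
  Match 4: 'be'
  Match 5: 'da'
Total matches: 5

5


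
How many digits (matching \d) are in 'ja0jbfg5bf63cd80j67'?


\d matches any digit 0-9.
Scanning 'ja0jbfg5bf63cd80j67':
  pos 2: '0' -> DIGIT
  pos 7: '5' -> DIGIT
  pos 10: '6' -> DIGIT
  pos 11: '3' -> DIGIT
  pos 14: '8' -> DIGIT
  pos 15: '0' -> DIGIT
  pos 17: '6' -> DIGIT
  pos 18: '7' -> DIGIT
Digits found: ['0', '5', '6', '3', '8', '0', '6', '7']
Total: 8

8


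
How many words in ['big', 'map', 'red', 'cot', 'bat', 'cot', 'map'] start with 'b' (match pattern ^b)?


Pattern ^b anchors to start of word. Check which words begin with 'b':
  'big' -> MATCH (starts with 'b')
  'map' -> no
  'red' -> no
  'cot' -> no
  'bat' -> MATCH (starts with 'b')
  'cot' -> no
  'map' -> no
Matching words: ['big', 'bat']
Count: 2

2


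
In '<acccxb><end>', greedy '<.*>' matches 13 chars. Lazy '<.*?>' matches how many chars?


Greedy '<.*>' tries to match as MUCH as possible.
Lazy '<.*?>' tries to match as LITTLE as possible.

String: '<acccxb><end>'
Greedy '<.*>' starts at first '<' and extends to the LAST '>': '<acccxb><end>' (13 chars)
Lazy '<.*?>' starts at first '<' and stops at the FIRST '>': '<acccxb>' (8 chars)

8


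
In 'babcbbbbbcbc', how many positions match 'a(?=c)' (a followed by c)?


Lookahead 'a(?=c)' matches 'a' only when followed by 'c'.
String: 'babcbbbbbcbc'
Checking each position where char is 'a':
  pos 1: 'a' -> no (next='b')
Matching positions: []
Count: 0

0


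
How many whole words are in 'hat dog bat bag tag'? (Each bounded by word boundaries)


Word boundaries (\b) mark the start/end of each word.
Text: 'hat dog bat bag tag'
Splitting by whitespace:
  Word 1: 'hat'
  Word 2: 'dog'
  Word 3: 'bat'
  Word 4: 'bag'
  Word 5: 'tag'
Total whole words: 5

5


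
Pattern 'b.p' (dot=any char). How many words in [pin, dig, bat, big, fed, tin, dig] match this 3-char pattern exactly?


Pattern 'b.p' means: starts with 'b', any single char, ends with 'p'.
Checking each word (must be exactly 3 chars):
  'pin' (len=3): no
  'dig' (len=3): no
  'bat' (len=3): no
  'big' (len=3): no
  'fed' (len=3): no
  'tin' (len=3): no
  'dig' (len=3): no
Matching words: []
Total: 0

0


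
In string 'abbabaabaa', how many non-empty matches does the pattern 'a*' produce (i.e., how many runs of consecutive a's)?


Pattern 'a*' matches zero or more a's. We want non-empty runs of consecutive a's.
String: 'abbabaabaa'
Walking through the string to find runs of a's:
  Run 1: positions 0-0 -> 'a'
  Run 2: positions 3-3 -> 'a'
  Run 3: positions 5-6 -> 'aa'
  Run 4: positions 8-9 -> 'aa'
Non-empty runs found: ['a', 'a', 'aa', 'aa']
Count: 4

4


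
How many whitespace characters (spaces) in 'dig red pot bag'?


\s matches whitespace characters (spaces, tabs, etc.).
Text: 'dig red pot bag'
This text has 4 words separated by spaces.
Number of spaces = number of words - 1 = 4 - 1 = 3

3


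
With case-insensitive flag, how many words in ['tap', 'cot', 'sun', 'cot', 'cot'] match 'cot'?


Case-insensitive matching: compare each word's lowercase form to 'cot'.
  'tap' -> lower='tap' -> no
  'cot' -> lower='cot' -> MATCH
  'sun' -> lower='sun' -> no
  'cot' -> lower='cot' -> MATCH
  'cot' -> lower='cot' -> MATCH
Matches: ['cot', 'cot', 'cot']
Count: 3

3


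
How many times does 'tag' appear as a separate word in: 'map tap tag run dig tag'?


Scanning each word for exact match 'tag':
  Word 1: 'map' -> no
  Word 2: 'tap' -> no
  Word 3: 'tag' -> MATCH
  Word 4: 'run' -> no
  Word 5: 'dig' -> no
  Word 6: 'tag' -> MATCH
Total matches: 2

2


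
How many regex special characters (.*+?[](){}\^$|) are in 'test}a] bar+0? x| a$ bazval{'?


Regex special characters are: . * + ? [ ] ( ) { } \ ^ $ |
Scanning 'test}a] bar+0? x| a$ bazval{':
  pos 4: '}' -> SPECIAL
  pos 6: ']' -> SPECIAL
  pos 11: '+' -> SPECIAL
  pos 13: '?' -> SPECIAL
  pos 16: '|' -> SPECIAL
  pos 19: '$' -> SPECIAL
  pos 27: '{' -> SPECIAL
Special chars found: ['}', ']', '+', '?', '|', '$', '{']
Total: 7

7


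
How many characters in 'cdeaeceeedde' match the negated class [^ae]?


Negated class [^ae] matches any char NOT in {a, e}
Scanning 'cdeaeceeedde':
  pos 0: 'c' -> MATCH
  pos 1: 'd' -> MATCH
  pos 2: 'e' -> no (excluded)
  pos 3: 'a' -> no (excluded)
  pos 4: 'e' -> no (excluded)
  pos 5: 'c' -> MATCH
  pos 6: 'e' -> no (excluded)
  pos 7: 'e' -> no (excluded)
  pos 8: 'e' -> no (excluded)
  pos 9: 'd' -> MATCH
  pos 10: 'd' -> MATCH
  pos 11: 'e' -> no (excluded)
Total matches: 5

5


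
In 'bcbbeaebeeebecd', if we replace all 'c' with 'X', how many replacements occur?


re.sub('c', 'X', text) replaces every occurrence of 'c' with 'X'.
Text: 'bcbbeaebeeebecd'
Scanning for 'c':
  pos 1: 'c' -> replacement #1
  pos 13: 'c' -> replacement #2
Total replacements: 2

2


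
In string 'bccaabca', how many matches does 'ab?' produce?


Pattern 'ab?' matches 'a' optionally followed by 'b'.
String: 'bccaabca'
Scanning left to right for 'a' then checking next char:
  Match 1: 'a' (a not followed by b)
  Match 2: 'ab' (a followed by b)
  Match 3: 'a' (a not followed by b)
Total matches: 3

3


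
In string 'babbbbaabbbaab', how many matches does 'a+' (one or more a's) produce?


Pattern 'a+' matches one or more consecutive a's.
String: 'babbbbaabbbaab'
Scanning for runs of a:
  Match 1: 'a' (length 1)
  Match 2: 'aa' (length 2)
  Match 3: 'aa' (length 2)
Total matches: 3

3


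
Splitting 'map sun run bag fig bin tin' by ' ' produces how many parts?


Splitting by ' ' breaks the string at each occurrence of the separator.
Text: 'map sun run bag fig bin tin'
Parts after split:
  Part 1: 'map'
  Part 2: 'sun'
  Part 3: 'run'
  Part 4: 'bag'
  Part 5: 'fig'
  Part 6: 'bin'
  Part 7: 'tin'
Total parts: 7

7


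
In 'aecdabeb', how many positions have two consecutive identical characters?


Looking for consecutive identical characters in 'aecdabeb':
  pos 0-1: 'a' vs 'e' -> different
  pos 1-2: 'e' vs 'c' -> different
  pos 2-3: 'c' vs 'd' -> different
  pos 3-4: 'd' vs 'a' -> different
  pos 4-5: 'a' vs 'b' -> different
  pos 5-6: 'b' vs 'e' -> different
  pos 6-7: 'e' vs 'b' -> different
Consecutive identical pairs: []
Count: 0

0


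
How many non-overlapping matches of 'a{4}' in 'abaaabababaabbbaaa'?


Pattern 'a{4}' matches exactly 4 consecutive a's (greedy, non-overlapping).
String: 'abaaabababaabbbaaa'
Scanning for runs of a's:
  Run at pos 0: 'a' (length 1) -> 0 match(es)
  Run at pos 2: 'aaa' (length 3) -> 0 match(es)
  Run at pos 6: 'a' (length 1) -> 0 match(es)
  Run at pos 8: 'a' (length 1) -> 0 match(es)
  Run at pos 10: 'aa' (length 2) -> 0 match(es)
  Run at pos 15: 'aaa' (length 3) -> 0 match(es)
Matches found: []
Total: 0

0


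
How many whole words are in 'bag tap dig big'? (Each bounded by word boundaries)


Word boundaries (\b) mark the start/end of each word.
Text: 'bag tap dig big'
Splitting by whitespace:
  Word 1: 'bag'
  Word 2: 'tap'
  Word 3: 'dig'
  Word 4: 'big'
Total whole words: 4

4


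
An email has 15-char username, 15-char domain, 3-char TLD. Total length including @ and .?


An email address has format: username@domain.tld
Username length: 15
'@' character: 1
Domain length: 15
'.' character: 1
TLD length: 3
Total = 15 + 1 + 15 + 1 + 3 = 35

35


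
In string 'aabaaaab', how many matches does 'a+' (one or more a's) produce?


Pattern 'a+' matches one or more consecutive a's.
String: 'aabaaaab'
Scanning for runs of a:
  Match 1: 'aa' (length 2)
  Match 2: 'aaaa' (length 4)
Total matches: 2

2


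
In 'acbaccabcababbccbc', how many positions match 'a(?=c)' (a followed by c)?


Lookahead 'a(?=c)' matches 'a' only when followed by 'c'.
String: 'acbaccabcababbccbc'
Checking each position where char is 'a':
  pos 0: 'a' -> MATCH (next='c')
  pos 3: 'a' -> MATCH (next='c')
  pos 6: 'a' -> no (next='b')
  pos 9: 'a' -> no (next='b')
  pos 11: 'a' -> no (next='b')
Matching positions: [0, 3]
Count: 2

2


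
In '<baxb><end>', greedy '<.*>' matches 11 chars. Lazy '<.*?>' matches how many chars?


Greedy '<.*>' tries to match as MUCH as possible.
Lazy '<.*?>' tries to match as LITTLE as possible.

String: '<baxb><end>'
Greedy '<.*>' starts at first '<' and extends to the LAST '>': '<baxb><end>' (11 chars)
Lazy '<.*?>' starts at first '<' and stops at the FIRST '>': '<baxb>' (6 chars)

6


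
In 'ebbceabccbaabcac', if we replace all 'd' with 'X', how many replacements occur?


re.sub('d', 'X', text) replaces every occurrence of 'd' with 'X'.
Text: 'ebbceabccbaabcac'
Scanning for 'd':
Total replacements: 0

0


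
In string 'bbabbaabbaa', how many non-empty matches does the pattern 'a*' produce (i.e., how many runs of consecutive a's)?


Pattern 'a*' matches zero or more a's. We want non-empty runs of consecutive a's.
String: 'bbabbaabbaa'
Walking through the string to find runs of a's:
  Run 1: positions 2-2 -> 'a'
  Run 2: positions 5-6 -> 'aa'
  Run 3: positions 9-10 -> 'aa'
Non-empty runs found: ['a', 'aa', 'aa']
Count: 3

3


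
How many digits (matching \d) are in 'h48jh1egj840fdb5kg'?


\d matches any digit 0-9.
Scanning 'h48jh1egj840fdb5kg':
  pos 1: '4' -> DIGIT
  pos 2: '8' -> DIGIT
  pos 5: '1' -> DIGIT
  pos 9: '8' -> DIGIT
  pos 10: '4' -> DIGIT
  pos 11: '0' -> DIGIT
  pos 15: '5' -> DIGIT
Digits found: ['4', '8', '1', '8', '4', '0', '5']
Total: 7

7


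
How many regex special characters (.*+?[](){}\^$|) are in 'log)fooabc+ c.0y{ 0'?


Regex special characters are: . * + ? [ ] ( ) { } \ ^ $ |
Scanning 'log)fooabc+ c.0y{ 0':
  pos 3: ')' -> SPECIAL
  pos 10: '+' -> SPECIAL
  pos 13: '.' -> SPECIAL
  pos 16: '{' -> SPECIAL
Special chars found: [')', '+', '.', '{']
Total: 4

4


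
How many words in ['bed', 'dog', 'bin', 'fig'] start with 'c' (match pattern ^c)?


Pattern ^c anchors to start of word. Check which words begin with 'c':
  'bed' -> no
  'dog' -> no
  'bin' -> no
  'fig' -> no
Matching words: []
Count: 0

0


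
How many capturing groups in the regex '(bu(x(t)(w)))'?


To count capturing groups, count each '(' that starts a group.
Pattern: '(bu(x(t)(w)))'
Walking through the pattern:
  Position 0: '(' -> group #1
  Position 3: '(' -> group #2
  Position 5: '(' -> group #3
  Position 8: '(' -> group #4
Total capturing groups: 4

4


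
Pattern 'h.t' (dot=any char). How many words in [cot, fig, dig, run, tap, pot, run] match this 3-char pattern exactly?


Pattern 'h.t' means: starts with 'h', any single char, ends with 't'.
Checking each word (must be exactly 3 chars):
  'cot' (len=3): no
  'fig' (len=3): no
  'dig' (len=3): no
  'run' (len=3): no
  'tap' (len=3): no
  'pot' (len=3): no
  'run' (len=3): no
Matching words: []
Total: 0

0


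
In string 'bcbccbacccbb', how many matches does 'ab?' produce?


Pattern 'ab?' matches 'a' optionally followed by 'b'.
String: 'bcbccbacccbb'
Scanning left to right for 'a' then checking next char:
  Match 1: 'a' (a not followed by b)
Total matches: 1

1


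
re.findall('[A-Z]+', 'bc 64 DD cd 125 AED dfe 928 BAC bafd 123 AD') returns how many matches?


Pattern '[A-Z]+' finds one or more uppercase letters.
Text: 'bc 64 DD cd 125 AED dfe 928 BAC bafd 123 AD'
Scanning for matches:
  Match 1: 'DD'
  Match 2: 'AED'
  Match 3: 'BAC'
  Match 4: 'AD'
Total matches: 4

4


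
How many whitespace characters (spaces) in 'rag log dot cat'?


\s matches whitespace characters (spaces, tabs, etc.).
Text: 'rag log dot cat'
This text has 4 words separated by spaces.
Number of spaces = number of words - 1 = 4 - 1 = 3

3


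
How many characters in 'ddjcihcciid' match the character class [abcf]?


Character class [abcf] matches any of: {a, b, c, f}
Scanning string 'ddjcihcciid' character by character:
  pos 0: 'd' -> no
  pos 1: 'd' -> no
  pos 2: 'j' -> no
  pos 3: 'c' -> MATCH
  pos 4: 'i' -> no
  pos 5: 'h' -> no
  pos 6: 'c' -> MATCH
  pos 7: 'c' -> MATCH
  pos 8: 'i' -> no
  pos 9: 'i' -> no
  pos 10: 'd' -> no
Total matches: 3

3


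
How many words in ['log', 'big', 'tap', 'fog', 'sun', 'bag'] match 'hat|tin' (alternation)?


Alternation 'hat|tin' matches either 'hat' or 'tin'.
Checking each word:
  'log' -> no
  'big' -> no
  'tap' -> no
  'fog' -> no
  'sun' -> no
  'bag' -> no
Matches: []
Count: 0

0


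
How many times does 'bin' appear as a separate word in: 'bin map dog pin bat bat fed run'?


Scanning each word for exact match 'bin':
  Word 1: 'bin' -> MATCH
  Word 2: 'map' -> no
  Word 3: 'dog' -> no
  Word 4: 'pin' -> no
  Word 5: 'bat' -> no
  Word 6: 'bat' -> no
  Word 7: 'fed' -> no
  Word 8: 'run' -> no
Total matches: 1

1


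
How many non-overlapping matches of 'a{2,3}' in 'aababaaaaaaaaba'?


Pattern 'a{2,3}' matches between 2 and 3 consecutive a's (greedy).
String: 'aababaaaaaaaaba'
Finding runs of a's and applying greedy matching:
  Run at pos 0: 'aa' (length 2)
  Run at pos 3: 'a' (length 1)
  Run at pos 5: 'aaaaaaaa' (length 8)
  Run at pos 14: 'a' (length 1)
Matches: ['aa', 'aaa', 'aaa', 'aa']
Count: 4

4


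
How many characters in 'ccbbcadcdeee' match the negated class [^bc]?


Negated class [^bc] matches any char NOT in {b, c}
Scanning 'ccbbcadcdeee':
  pos 0: 'c' -> no (excluded)
  pos 1: 'c' -> no (excluded)
  pos 2: 'b' -> no (excluded)
  pos 3: 'b' -> no (excluded)
  pos 4: 'c' -> no (excluded)
  pos 5: 'a' -> MATCH
  pos 6: 'd' -> MATCH
  pos 7: 'c' -> no (excluded)
  pos 8: 'd' -> MATCH
  pos 9: 'e' -> MATCH
  pos 10: 'e' -> MATCH
  pos 11: 'e' -> MATCH
Total matches: 6

6


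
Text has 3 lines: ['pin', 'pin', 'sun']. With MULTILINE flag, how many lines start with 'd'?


With MULTILINE flag, ^ matches the start of each line.
Lines: ['pin', 'pin', 'sun']
Checking which lines start with 'd':
  Line 1: 'pin' -> no
  Line 2: 'pin' -> no
  Line 3: 'sun' -> no
Matching lines: []
Count: 0

0


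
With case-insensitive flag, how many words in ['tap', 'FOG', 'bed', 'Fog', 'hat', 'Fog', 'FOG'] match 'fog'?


Case-insensitive matching: compare each word's lowercase form to 'fog'.
  'tap' -> lower='tap' -> no
  'FOG' -> lower='fog' -> MATCH
  'bed' -> lower='bed' -> no
  'Fog' -> lower='fog' -> MATCH
  'hat' -> lower='hat' -> no
  'Fog' -> lower='fog' -> MATCH
  'FOG' -> lower='fog' -> MATCH
Matches: ['FOG', 'Fog', 'Fog', 'FOG']
Count: 4

4


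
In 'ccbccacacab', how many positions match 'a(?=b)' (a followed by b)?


Lookahead 'a(?=b)' matches 'a' only when followed by 'b'.
String: 'ccbccacacab'
Checking each position where char is 'a':
  pos 5: 'a' -> no (next='c')
  pos 7: 'a' -> no (next='c')
  pos 9: 'a' -> MATCH (next='b')
Matching positions: [9]
Count: 1

1


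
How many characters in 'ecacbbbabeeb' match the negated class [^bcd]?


Negated class [^bcd] matches any char NOT in {b, c, d}
Scanning 'ecacbbbabeeb':
  pos 0: 'e' -> MATCH
  pos 1: 'c' -> no (excluded)
  pos 2: 'a' -> MATCH
  pos 3: 'c' -> no (excluded)
  pos 4: 'b' -> no (excluded)
  pos 5: 'b' -> no (excluded)
  pos 6: 'b' -> no (excluded)
  pos 7: 'a' -> MATCH
  pos 8: 'b' -> no (excluded)
  pos 9: 'e' -> MATCH
  pos 10: 'e' -> MATCH
  pos 11: 'b' -> no (excluded)
Total matches: 5

5


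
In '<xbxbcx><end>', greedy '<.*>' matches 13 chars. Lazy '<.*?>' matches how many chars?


Greedy '<.*>' tries to match as MUCH as possible.
Lazy '<.*?>' tries to match as LITTLE as possible.

String: '<xbxbcx><end>'
Greedy '<.*>' starts at first '<' and extends to the LAST '>': '<xbxbcx><end>' (13 chars)
Lazy '<.*?>' starts at first '<' and stops at the FIRST '>': '<xbxbcx>' (8 chars)

8


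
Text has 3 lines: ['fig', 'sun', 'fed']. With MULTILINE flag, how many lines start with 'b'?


With MULTILINE flag, ^ matches the start of each line.
Lines: ['fig', 'sun', 'fed']
Checking which lines start with 'b':
  Line 1: 'fig' -> no
  Line 2: 'sun' -> no
  Line 3: 'fed' -> no
Matching lines: []
Count: 0

0


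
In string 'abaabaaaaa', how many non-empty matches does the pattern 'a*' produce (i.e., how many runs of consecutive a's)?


Pattern 'a*' matches zero or more a's. We want non-empty runs of consecutive a's.
String: 'abaabaaaaa'
Walking through the string to find runs of a's:
  Run 1: positions 0-0 -> 'a'
  Run 2: positions 2-3 -> 'aa'
  Run 3: positions 5-9 -> 'aaaaa'
Non-empty runs found: ['a', 'aa', 'aaaaa']
Count: 3

3


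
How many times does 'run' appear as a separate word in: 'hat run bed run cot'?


Scanning each word for exact match 'run':
  Word 1: 'hat' -> no
  Word 2: 'run' -> MATCH
  Word 3: 'bed' -> no
  Word 4: 'run' -> MATCH
  Word 5: 'cot' -> no
Total matches: 2

2


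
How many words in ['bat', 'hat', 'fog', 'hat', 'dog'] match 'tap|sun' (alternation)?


Alternation 'tap|sun' matches either 'tap' or 'sun'.
Checking each word:
  'bat' -> no
  'hat' -> no
  'fog' -> no
  'hat' -> no
  'dog' -> no
Matches: []
Count: 0

0


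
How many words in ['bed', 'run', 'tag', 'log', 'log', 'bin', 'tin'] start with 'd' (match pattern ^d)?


Pattern ^d anchors to start of word. Check which words begin with 'd':
  'bed' -> no
  'run' -> no
  'tag' -> no
  'log' -> no
  'log' -> no
  'bin' -> no
  'tin' -> no
Matching words: []
Count: 0

0


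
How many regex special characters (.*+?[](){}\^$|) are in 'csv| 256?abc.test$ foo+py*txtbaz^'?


Regex special characters are: . * + ? [ ] ( ) { } \ ^ $ |
Scanning 'csv| 256?abc.test$ foo+py*txtbaz^':
  pos 3: '|' -> SPECIAL
  pos 8: '?' -> SPECIAL
  pos 12: '.' -> SPECIAL
  pos 17: '$' -> SPECIAL
  pos 22: '+' -> SPECIAL
  pos 25: '*' -> SPECIAL
  pos 32: '^' -> SPECIAL
Special chars found: ['|', '?', '.', '$', '+', '*', '^']
Total: 7

7


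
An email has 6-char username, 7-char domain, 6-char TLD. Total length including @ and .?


An email address has format: username@domain.tld
Username length: 6
'@' character: 1
Domain length: 7
'.' character: 1
TLD length: 6
Total = 6 + 1 + 7 + 1 + 6 = 21

21


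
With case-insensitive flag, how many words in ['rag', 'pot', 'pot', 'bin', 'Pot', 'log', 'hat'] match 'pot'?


Case-insensitive matching: compare each word's lowercase form to 'pot'.
  'rag' -> lower='rag' -> no
  'pot' -> lower='pot' -> MATCH
  'pot' -> lower='pot' -> MATCH
  'bin' -> lower='bin' -> no
  'Pot' -> lower='pot' -> MATCH
  'log' -> lower='log' -> no
  'hat' -> lower='hat' -> no
Matches: ['pot', 'pot', 'Pot']
Count: 3

3


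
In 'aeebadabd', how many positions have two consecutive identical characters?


Looking for consecutive identical characters in 'aeebadabd':
  pos 0-1: 'a' vs 'e' -> different
  pos 1-2: 'e' vs 'e' -> MATCH ('ee')
  pos 2-3: 'e' vs 'b' -> different
  pos 3-4: 'b' vs 'a' -> different
  pos 4-5: 'a' vs 'd' -> different
  pos 5-6: 'd' vs 'a' -> different
  pos 6-7: 'a' vs 'b' -> different
  pos 7-8: 'b' vs 'd' -> different
Consecutive identical pairs: ['ee']
Count: 1

1


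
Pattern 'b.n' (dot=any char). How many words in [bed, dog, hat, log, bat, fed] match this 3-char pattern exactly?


Pattern 'b.n' means: starts with 'b', any single char, ends with 'n'.
Checking each word (must be exactly 3 chars):
  'bed' (len=3): no
  'dog' (len=3): no
  'hat' (len=3): no
  'log' (len=3): no
  'bat' (len=3): no
  'fed' (len=3): no
Matching words: []
Total: 0

0


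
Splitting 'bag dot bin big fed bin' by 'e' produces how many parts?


Splitting by 'e' breaks the string at each occurrence of the separator.
Text: 'bag dot bin big fed bin'
Parts after split:
  Part 1: 'bag dot bin big f'
  Part 2: 'd bin'
Total parts: 2

2


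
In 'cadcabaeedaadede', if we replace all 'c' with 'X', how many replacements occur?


re.sub('c', 'X', text) replaces every occurrence of 'c' with 'X'.
Text: 'cadcabaeedaadede'
Scanning for 'c':
  pos 0: 'c' -> replacement #1
  pos 3: 'c' -> replacement #2
Total replacements: 2

2


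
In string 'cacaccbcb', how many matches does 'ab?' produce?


Pattern 'ab?' matches 'a' optionally followed by 'b'.
String: 'cacaccbcb'
Scanning left to right for 'a' then checking next char:
  Match 1: 'a' (a not followed by b)
  Match 2: 'a' (a not followed by b)
Total matches: 2

2


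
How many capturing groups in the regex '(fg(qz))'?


To count capturing groups, count each '(' that starts a group.
Pattern: '(fg(qz))'
Walking through the pattern:
  Position 0: '(' -> group #1
  Position 3: '(' -> group #2
Total capturing groups: 2

2


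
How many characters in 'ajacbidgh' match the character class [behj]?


Character class [behj] matches any of: {b, e, h, j}
Scanning string 'ajacbidgh' character by character:
  pos 0: 'a' -> no
  pos 1: 'j' -> MATCH
  pos 2: 'a' -> no
  pos 3: 'c' -> no
  pos 4: 'b' -> MATCH
  pos 5: 'i' -> no
  pos 6: 'd' -> no
  pos 7: 'g' -> no
  pos 8: 'h' -> MATCH
Total matches: 3

3


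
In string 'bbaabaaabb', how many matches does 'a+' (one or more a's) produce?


Pattern 'a+' matches one or more consecutive a's.
String: 'bbaabaaabb'
Scanning for runs of a:
  Match 1: 'aa' (length 2)
  Match 2: 'aaa' (length 3)
Total matches: 2

2


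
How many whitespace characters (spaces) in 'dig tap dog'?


\s matches whitespace characters (spaces, tabs, etc.).
Text: 'dig tap dog'
This text has 3 words separated by spaces.
Number of spaces = number of words - 1 = 3 - 1 = 2

2


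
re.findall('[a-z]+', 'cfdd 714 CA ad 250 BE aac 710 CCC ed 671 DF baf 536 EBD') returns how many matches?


Pattern '[a-z]+' finds one or more lowercase letters.
Text: 'cfdd 714 CA ad 250 BE aac 710 CCC ed 671 DF baf 536 EBD'
Scanning for matches:
  Match 1: 'cfdd'
  Match 2: 'ad'
  Match 3: 'aac'
  Match 4: 'ed'
  Match 5: 'baf'
Total matches: 5

5


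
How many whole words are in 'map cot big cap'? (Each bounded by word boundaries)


Word boundaries (\b) mark the start/end of each word.
Text: 'map cot big cap'
Splitting by whitespace:
  Word 1: 'map'
  Word 2: 'cot'
  Word 3: 'big'
  Word 4: 'cap'
Total whole words: 4

4


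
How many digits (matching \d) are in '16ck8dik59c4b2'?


\d matches any digit 0-9.
Scanning '16ck8dik59c4b2':
  pos 0: '1' -> DIGIT
  pos 1: '6' -> DIGIT
  pos 4: '8' -> DIGIT
  pos 8: '5' -> DIGIT
  pos 9: '9' -> DIGIT
  pos 11: '4' -> DIGIT
  pos 13: '2' -> DIGIT
Digits found: ['1', '6', '8', '5', '9', '4', '2']
Total: 7

7


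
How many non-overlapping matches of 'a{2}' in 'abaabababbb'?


Pattern 'a{2}' matches exactly 2 consecutive a's (greedy, non-overlapping).
String: 'abaabababbb'
Scanning for runs of a's:
  Run at pos 0: 'a' (length 1) -> 0 match(es)
  Run at pos 2: 'aa' (length 2) -> 1 match(es)
  Run at pos 5: 'a' (length 1) -> 0 match(es)
  Run at pos 7: 'a' (length 1) -> 0 match(es)
Matches found: ['aa']
Total: 1

1


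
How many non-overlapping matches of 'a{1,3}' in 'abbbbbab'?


Pattern 'a{1,3}' matches between 1 and 3 consecutive a's (greedy).
String: 'abbbbbab'
Finding runs of a's and applying greedy matching:
  Run at pos 0: 'a' (length 1)
  Run at pos 6: 'a' (length 1)
Matches: ['a', 'a']
Count: 2

2


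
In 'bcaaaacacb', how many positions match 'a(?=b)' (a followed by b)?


Lookahead 'a(?=b)' matches 'a' only when followed by 'b'.
String: 'bcaaaacacb'
Checking each position where char is 'a':
  pos 2: 'a' -> no (next='a')
  pos 3: 'a' -> no (next='a')
  pos 4: 'a' -> no (next='a')
  pos 5: 'a' -> no (next='c')
  pos 7: 'a' -> no (next='c')
Matching positions: []
Count: 0

0


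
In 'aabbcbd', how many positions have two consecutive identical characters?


Looking for consecutive identical characters in 'aabbcbd':
  pos 0-1: 'a' vs 'a' -> MATCH ('aa')
  pos 1-2: 'a' vs 'b' -> different
  pos 2-3: 'b' vs 'b' -> MATCH ('bb')
  pos 3-4: 'b' vs 'c' -> different
  pos 4-5: 'c' vs 'b' -> different
  pos 5-6: 'b' vs 'd' -> different
Consecutive identical pairs: ['aa', 'bb']
Count: 2

2


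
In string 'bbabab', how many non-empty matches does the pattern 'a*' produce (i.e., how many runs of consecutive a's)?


Pattern 'a*' matches zero or more a's. We want non-empty runs of consecutive a's.
String: 'bbabab'
Walking through the string to find runs of a's:
  Run 1: positions 2-2 -> 'a'
  Run 2: positions 4-4 -> 'a'
Non-empty runs found: ['a', 'a']
Count: 2

2


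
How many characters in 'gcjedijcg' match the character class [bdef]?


Character class [bdef] matches any of: {b, d, e, f}
Scanning string 'gcjedijcg' character by character:
  pos 0: 'g' -> no
  pos 1: 'c' -> no
  pos 2: 'j' -> no
  pos 3: 'e' -> MATCH
  pos 4: 'd' -> MATCH
  pos 5: 'i' -> no
  pos 6: 'j' -> no
  pos 7: 'c' -> no
  pos 8: 'g' -> no
Total matches: 2

2


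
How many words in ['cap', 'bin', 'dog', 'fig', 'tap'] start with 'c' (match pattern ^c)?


Pattern ^c anchors to start of word. Check which words begin with 'c':
  'cap' -> MATCH (starts with 'c')
  'bin' -> no
  'dog' -> no
  'fig' -> no
  'tap' -> no
Matching words: ['cap']
Count: 1

1


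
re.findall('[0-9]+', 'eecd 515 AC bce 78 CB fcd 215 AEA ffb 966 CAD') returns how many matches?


Pattern '[0-9]+' finds one or more digits.
Text: 'eecd 515 AC bce 78 CB fcd 215 AEA ffb 966 CAD'
Scanning for matches:
  Match 1: '515'
  Match 2: '78'
  Match 3: '215'
  Match 4: '966'
Total matches: 4

4


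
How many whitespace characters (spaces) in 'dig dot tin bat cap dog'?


\s matches whitespace characters (spaces, tabs, etc.).
Text: 'dig dot tin bat cap dog'
This text has 6 words separated by spaces.
Number of spaces = number of words - 1 = 6 - 1 = 5

5


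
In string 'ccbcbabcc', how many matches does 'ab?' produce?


Pattern 'ab?' matches 'a' optionally followed by 'b'.
String: 'ccbcbabcc'
Scanning left to right for 'a' then checking next char:
  Match 1: 'ab' (a followed by b)
Total matches: 1

1


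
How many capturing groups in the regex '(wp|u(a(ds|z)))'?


To count capturing groups, count each '(' that starts a group.
Pattern: '(wp|u(a(ds|z)))'
Walking through the pattern:
  Position 0: '(' -> group #1
  Position 5: '(' -> group #2
  Position 7: '(' -> group #3
Total capturing groups: 3

3


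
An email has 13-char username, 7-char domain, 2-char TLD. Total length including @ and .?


An email address has format: username@domain.tld
Username length: 13
'@' character: 1
Domain length: 7
'.' character: 1
TLD length: 2
Total = 13 + 1 + 7 + 1 + 2 = 24

24


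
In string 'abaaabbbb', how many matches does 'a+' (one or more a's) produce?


Pattern 'a+' matches one or more consecutive a's.
String: 'abaaabbbb'
Scanning for runs of a:
  Match 1: 'a' (length 1)
  Match 2: 'aaa' (length 3)
Total matches: 2

2


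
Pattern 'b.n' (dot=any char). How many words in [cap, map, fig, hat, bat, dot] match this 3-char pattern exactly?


Pattern 'b.n' means: starts with 'b', any single char, ends with 'n'.
Checking each word (must be exactly 3 chars):
  'cap' (len=3): no
  'map' (len=3): no
  'fig' (len=3): no
  'hat' (len=3): no
  'bat' (len=3): no
  'dot' (len=3): no
Matching words: []
Total: 0

0


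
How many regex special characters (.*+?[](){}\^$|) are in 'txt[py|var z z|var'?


Regex special characters are: . * + ? [ ] ( ) { } \ ^ $ |
Scanning 'txt[py|var z z|var':
  pos 3: '[' -> SPECIAL
  pos 6: '|' -> SPECIAL
  pos 14: '|' -> SPECIAL
Special chars found: ['[', '|', '|']
Total: 3

3


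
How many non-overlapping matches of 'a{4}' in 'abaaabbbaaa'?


Pattern 'a{4}' matches exactly 4 consecutive a's (greedy, non-overlapping).
String: 'abaaabbbaaa'
Scanning for runs of a's:
  Run at pos 0: 'a' (length 1) -> 0 match(es)
  Run at pos 2: 'aaa' (length 3) -> 0 match(es)
  Run at pos 8: 'aaa' (length 3) -> 0 match(es)
Matches found: []
Total: 0

0


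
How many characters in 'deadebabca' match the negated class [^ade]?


Negated class [^ade] matches any char NOT in {a, d, e}
Scanning 'deadebabca':
  pos 0: 'd' -> no (excluded)
  pos 1: 'e' -> no (excluded)
  pos 2: 'a' -> no (excluded)
  pos 3: 'd' -> no (excluded)
  pos 4: 'e' -> no (excluded)
  pos 5: 'b' -> MATCH
  pos 6: 'a' -> no (excluded)
  pos 7: 'b' -> MATCH
  pos 8: 'c' -> MATCH
  pos 9: 'a' -> no (excluded)
Total matches: 3

3


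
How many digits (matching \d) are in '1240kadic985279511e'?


\d matches any digit 0-9.
Scanning '1240kadic985279511e':
  pos 0: '1' -> DIGIT
  pos 1: '2' -> DIGIT
  pos 2: '4' -> DIGIT
  pos 3: '0' -> DIGIT
  pos 9: '9' -> DIGIT
  pos 10: '8' -> DIGIT
  pos 11: '5' -> DIGIT
  pos 12: '2' -> DIGIT
  pos 13: '7' -> DIGIT
  pos 14: '9' -> DIGIT
  pos 15: '5' -> DIGIT
  pos 16: '1' -> DIGIT
  pos 17: '1' -> DIGIT
Digits found: ['1', '2', '4', '0', '9', '8', '5', '2', '7', '9', '5', '1', '1']
Total: 13

13


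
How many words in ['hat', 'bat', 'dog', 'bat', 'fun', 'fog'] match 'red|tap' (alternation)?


Alternation 'red|tap' matches either 'red' or 'tap'.
Checking each word:
  'hat' -> no
  'bat' -> no
  'dog' -> no
  'bat' -> no
  'fun' -> no
  'fog' -> no
Matches: []
Count: 0

0


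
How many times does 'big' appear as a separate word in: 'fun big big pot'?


Scanning each word for exact match 'big':
  Word 1: 'fun' -> no
  Word 2: 'big' -> MATCH
  Word 3: 'big' -> MATCH
  Word 4: 'pot' -> no
Total matches: 2

2


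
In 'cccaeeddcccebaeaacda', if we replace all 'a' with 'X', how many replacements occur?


re.sub('a', 'X', text) replaces every occurrence of 'a' with 'X'.
Text: 'cccaeeddcccebaeaacda'
Scanning for 'a':
  pos 3: 'a' -> replacement #1
  pos 13: 'a' -> replacement #2
  pos 15: 'a' -> replacement #3
  pos 16: 'a' -> replacement #4
  pos 19: 'a' -> replacement #5
Total replacements: 5

5


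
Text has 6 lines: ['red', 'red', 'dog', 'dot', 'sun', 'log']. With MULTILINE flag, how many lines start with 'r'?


With MULTILINE flag, ^ matches the start of each line.
Lines: ['red', 'red', 'dog', 'dot', 'sun', 'log']
Checking which lines start with 'r':
  Line 1: 'red' -> MATCH
  Line 2: 'red' -> MATCH
  Line 3: 'dog' -> no
  Line 4: 'dot' -> no
  Line 5: 'sun' -> no
  Line 6: 'log' -> no
Matching lines: ['red', 'red']
Count: 2

2


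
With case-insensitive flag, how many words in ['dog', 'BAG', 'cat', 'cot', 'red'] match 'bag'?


Case-insensitive matching: compare each word's lowercase form to 'bag'.
  'dog' -> lower='dog' -> no
  'BAG' -> lower='bag' -> MATCH
  'cat' -> lower='cat' -> no
  'cot' -> lower='cot' -> no
  'red' -> lower='red' -> no
Matches: ['BAG']
Count: 1

1


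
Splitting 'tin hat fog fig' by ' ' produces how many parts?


Splitting by ' ' breaks the string at each occurrence of the separator.
Text: 'tin hat fog fig'
Parts after split:
  Part 1: 'tin'
  Part 2: 'hat'
  Part 3: 'fog'
  Part 4: 'fig'
Total parts: 4

4


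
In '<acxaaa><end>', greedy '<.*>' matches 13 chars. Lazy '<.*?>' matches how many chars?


Greedy '<.*>' tries to match as MUCH as possible.
Lazy '<.*?>' tries to match as LITTLE as possible.

String: '<acxaaa><end>'
Greedy '<.*>' starts at first '<' and extends to the LAST '>': '<acxaaa><end>' (13 chars)
Lazy '<.*?>' starts at first '<' and stops at the FIRST '>': '<acxaaa>' (8 chars)

8
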